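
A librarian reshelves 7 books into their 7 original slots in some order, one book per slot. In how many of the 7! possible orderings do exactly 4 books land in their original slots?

Choose which 4 of the 7 are fixed: C(7,4) = 35.
The remaining 3 must be deranged: !3 = 2.
Total: 35 × 2 = 70.

70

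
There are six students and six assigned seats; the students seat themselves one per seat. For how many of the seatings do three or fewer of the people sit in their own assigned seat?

# with exactly i fixed is C(6,i)·!(6-i); sum over i=0..3:
  i=0: C(6,0)·!6 = 1·265 = 265
  i=1: C(6,1)·!5 = 6·44 = 264
  i=2: C(6,2)·!4 = 15·9 = 135
  i=3: C(6,3)·!3 = 20·2 = 40
Total = 704.

704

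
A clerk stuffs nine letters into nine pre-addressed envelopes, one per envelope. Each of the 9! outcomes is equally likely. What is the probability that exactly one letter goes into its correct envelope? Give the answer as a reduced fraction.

2119/5760

Favorable outcomes: C(9,1)·!8 = 9·14833 = 133497.
Total outcomes: 9! = 362880.
Probability = 133497/362880 = 2119/5760.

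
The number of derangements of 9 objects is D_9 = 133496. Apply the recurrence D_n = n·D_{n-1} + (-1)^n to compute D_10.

1334961

D_10 = 10·133496 + 1 = 1334961.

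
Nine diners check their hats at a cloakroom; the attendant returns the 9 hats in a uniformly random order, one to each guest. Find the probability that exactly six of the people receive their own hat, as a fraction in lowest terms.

1/2160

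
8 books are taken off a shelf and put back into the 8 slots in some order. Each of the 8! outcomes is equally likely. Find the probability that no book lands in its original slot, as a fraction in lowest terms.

2119/5760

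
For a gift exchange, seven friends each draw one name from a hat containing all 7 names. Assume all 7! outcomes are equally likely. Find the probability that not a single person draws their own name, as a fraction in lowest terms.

103/280

Favorable outcomes: !7 = 1854.
Total outcomes: 7! = 5040.
Probability = 1854/5040 = 103/280.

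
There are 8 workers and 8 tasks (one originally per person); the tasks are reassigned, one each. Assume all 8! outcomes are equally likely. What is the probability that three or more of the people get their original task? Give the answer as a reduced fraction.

Favorable outcomes: Σ_{i≥3} C(8,i)·!(8-i) = 56·44 + 70·9 + 56·2 + 28·1 + 8·0 + 1·1 = 3235.
Total outcomes: 8! = 40320.
Probability = 3235/40320 = 647/8064.

647/8064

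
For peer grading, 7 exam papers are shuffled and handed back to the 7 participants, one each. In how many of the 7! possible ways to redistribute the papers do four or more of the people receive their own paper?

92

# with exactly i fixed is C(7,i)·!(7-i); sum over i=4..7:
  i=4: C(7,4)·!3 = 35·2 = 70
  i=5: C(7,5)·!2 = 21·1 = 21
  i=6: C(7,6)·!1 = 7·0 = 0
  i=7: C(7,7)·!0 = 1·1 = 1
Total = 92.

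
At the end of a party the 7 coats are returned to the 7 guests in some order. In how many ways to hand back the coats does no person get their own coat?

1854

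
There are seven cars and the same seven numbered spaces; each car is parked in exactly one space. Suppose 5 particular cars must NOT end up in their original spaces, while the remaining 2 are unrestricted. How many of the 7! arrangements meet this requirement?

Inclusion-exclusion on the 5 forbidden self-matches:
Σ_{j=0}^{5} (-1)^j C(5,j)(7-j)!
= C(5,0)·7! - C(5,1)·6! + C(5,2)·5! - C(5,3)·4! + C(5,4)·3! - C(5,5)·2!
= 5040 - 3600 + 1200 - 240 + 30 - 2
= 2428

2428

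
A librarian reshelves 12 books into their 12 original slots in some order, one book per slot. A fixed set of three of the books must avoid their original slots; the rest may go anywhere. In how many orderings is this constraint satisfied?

369774720

Inclusion-exclusion on the 3 forbidden self-matches:
Σ_{j=0}^{3} (-1)^j C(3,j)(12-j)!
= C(3,0)·12! - C(3,1)·11! + C(3,2)·10! - C(3,3)·9!
= 479001600 - 119750400 + 10886400 - 362880
= 369774720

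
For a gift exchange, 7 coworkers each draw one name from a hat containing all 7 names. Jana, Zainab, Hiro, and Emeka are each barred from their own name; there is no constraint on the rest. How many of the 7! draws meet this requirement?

2790

Inclusion-exclusion on the 4 forbidden self-matches:
Σ_{j=0}^{4} (-1)^j C(4,j)(7-j)!
= C(4,0)·7! - C(4,1)·6! + C(4,2)·5! - C(4,3)·4! + C(4,4)·3!
= 5040 - 2880 + 720 - 96 + 6
= 2790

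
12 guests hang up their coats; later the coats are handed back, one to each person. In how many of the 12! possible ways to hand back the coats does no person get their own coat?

176214841

The number of derangements of 12 is !12 = Σ_{k=0}^{12} (-1)^k·12!/k!
= 12! - 12!/1! + 12!/2! - 12!/3! + 12!/4! - 12!/5! + 12!/6! - 12!/7! + 12!/8! - 12!/9! + 12!/10! - 12!/11! + 12!/12!
= 479001600 - 479001600 + 239500800 - 79833600 + 19958400 - 3991680 + 665280 - 95040 + 11880 - 1320 + 132 - 12 + 1
= 176214841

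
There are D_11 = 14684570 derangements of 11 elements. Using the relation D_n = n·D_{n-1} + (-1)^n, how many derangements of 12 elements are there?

D_12 = 12·14684570 + 1 = 176214841.

176214841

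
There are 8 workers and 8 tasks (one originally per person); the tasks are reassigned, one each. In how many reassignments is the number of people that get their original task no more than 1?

29665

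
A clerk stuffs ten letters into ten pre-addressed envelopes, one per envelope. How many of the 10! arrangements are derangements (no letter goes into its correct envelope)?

By inclusion-exclusion, !10 = Σ (-1)^k · 10!/k! for k=0..10
= 10! - 10!/1! + 10!/2! - 10!/3! + 10!/4! - 10!/5! + 10!/6! - 10!/7! + 10!/8! - 10!/9! + 10!/10!
= 3628800 - 3628800 + 1814400 - 604800 + 151200 - 30240 + 5040 - 720 + 90 - 10 + 1
= 1334961

1334961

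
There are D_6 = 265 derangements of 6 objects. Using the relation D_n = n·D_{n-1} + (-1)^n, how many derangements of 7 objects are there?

D_7 = 7·265 - 1 = 1854.

1854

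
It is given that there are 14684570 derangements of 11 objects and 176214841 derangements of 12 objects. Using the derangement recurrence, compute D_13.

2290792932

D_13 = (13-1)·(D_12 + D_11) = 12·(176214841 + 14684570) = 12·190899411 = 2290792932.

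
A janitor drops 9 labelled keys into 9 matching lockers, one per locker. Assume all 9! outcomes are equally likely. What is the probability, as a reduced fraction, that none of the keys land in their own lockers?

16687/45360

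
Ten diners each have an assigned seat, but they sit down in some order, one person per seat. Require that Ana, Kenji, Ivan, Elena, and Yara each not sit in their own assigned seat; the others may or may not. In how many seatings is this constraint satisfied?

Inclusion-exclusion on the 5 forbidden self-matches:
Σ_{j=0}^{5} (-1)^j C(5,j)(10-j)!
= C(5,0)·10! - C(5,1)·9! + C(5,2)·8! - C(5,3)·7! + C(5,4)·6! - C(5,5)·5!
= 3628800 - 1814400 + 403200 - 50400 + 3600 - 120
= 2170680

2170680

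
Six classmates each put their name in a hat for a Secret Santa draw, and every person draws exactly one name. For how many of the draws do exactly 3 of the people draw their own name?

40

Choose which 3 of the 6 are fixed: C(6,3) = 20.
The remaining 3 must be deranged: !3 = 2.
Total: 20 × 2 = 40.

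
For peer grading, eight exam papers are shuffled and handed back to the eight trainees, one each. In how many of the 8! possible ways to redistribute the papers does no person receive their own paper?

Recurrence: !8 = 7·(!7 + !6).
!8 = 7·(1854 + 265) = 7·2119 = 14833

14833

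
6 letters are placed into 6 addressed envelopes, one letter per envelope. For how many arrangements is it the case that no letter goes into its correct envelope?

265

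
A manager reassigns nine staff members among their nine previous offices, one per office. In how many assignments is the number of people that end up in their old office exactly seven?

Pick the 7 fixed positions: C(9,7) = 36 ways.
The remaining 2 must be deranged: !2 = 1.
Total: 36 × 1 = 36.

36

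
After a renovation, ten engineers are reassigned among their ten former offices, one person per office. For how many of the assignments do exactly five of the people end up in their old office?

Pick the 5 fixed positions: C(10,5) = 252 ways.
The other 5 form a derangement: !5 = 44.
Total: 252 × 44 = 11088.

11088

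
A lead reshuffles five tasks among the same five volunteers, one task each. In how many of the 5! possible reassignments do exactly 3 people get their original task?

Pick the 3 fixed positions: C(5,3) = 10 ways.
The other 2 form a derangement: !2 = 1.
Total: 10 × 1 = 10.

10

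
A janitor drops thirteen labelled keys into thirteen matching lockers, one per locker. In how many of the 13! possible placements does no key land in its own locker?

2290792932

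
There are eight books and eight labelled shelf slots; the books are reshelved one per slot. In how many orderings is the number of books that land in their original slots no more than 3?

39549

# with exactly i fixed is C(8,i)·!(8-i); sum over i=0..3:
  i=0: C(8,0)·!8 = 1·14833 = 14833
  i=1: C(8,1)·!7 = 8·1854 = 14832
  i=2: C(8,2)·!6 = 28·265 = 7420
  i=3: C(8,3)·!5 = 56·44 = 2464
Total = 39549.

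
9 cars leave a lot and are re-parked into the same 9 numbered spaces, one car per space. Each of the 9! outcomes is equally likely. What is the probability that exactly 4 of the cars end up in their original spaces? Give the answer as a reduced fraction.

11/720

Favorable outcomes: C(9,4)·!5 = 126·44 = 5544.
Total outcomes: 9! = 362880.
Probability = 5544/362880 = 11/720.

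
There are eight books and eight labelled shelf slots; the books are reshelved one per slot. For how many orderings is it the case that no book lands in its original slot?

14833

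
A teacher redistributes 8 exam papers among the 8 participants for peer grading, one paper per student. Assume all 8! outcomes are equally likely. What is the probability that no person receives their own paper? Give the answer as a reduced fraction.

2119/5760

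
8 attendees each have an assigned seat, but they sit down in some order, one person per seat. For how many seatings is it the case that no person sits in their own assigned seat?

14833

By inclusion-exclusion, !8 = Σ (-1)^k · 8!/k! for k=0..8
= 8! - 8!/1! + 8!/2! - 8!/3! + 8!/4! - 8!/5! + 8!/6! - 8!/7! + 8!/8!
= 40320 - 40320 + 20160 - 6720 + 1680 - 336 + 56 - 8 + 1
= 14833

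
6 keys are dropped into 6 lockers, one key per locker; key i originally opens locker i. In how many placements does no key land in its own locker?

Recurrence: !6 = 6·!5 + (-1)^6.
!6 = 6·44 + 1 = 265

265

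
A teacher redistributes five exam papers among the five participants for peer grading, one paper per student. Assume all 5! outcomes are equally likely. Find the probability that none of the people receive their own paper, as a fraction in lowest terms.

11/30

Favorable outcomes: !5 = 44.
Total outcomes: 5! = 120.
Probability = 44/120 = 11/30.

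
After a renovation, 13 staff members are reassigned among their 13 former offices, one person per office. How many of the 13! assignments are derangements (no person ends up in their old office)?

Recurrence: !13 = 12·(!12 + !11).
!13 = 12·(176214841 + 14684570) = 12·190899411 = 2290792932

2290792932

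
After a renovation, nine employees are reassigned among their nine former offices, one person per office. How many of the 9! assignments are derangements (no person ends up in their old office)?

133496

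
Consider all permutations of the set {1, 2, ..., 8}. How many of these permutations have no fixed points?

14833

The subfactorial !8 = [8!/e] (nearest integer).
8! = 40320, and 40320/e ≈ 14832.90, so !8 = 14833.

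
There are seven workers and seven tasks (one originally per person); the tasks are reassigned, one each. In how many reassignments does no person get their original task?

1854

By inclusion-exclusion, !7 = Σ (-1)^k · 7!/k! for k=0..7
= 7! - 7!/1! + 7!/2! - 7!/3! + 7!/4! - 7!/5! + 7!/6! - 7!/7!
= 5040 - 5040 + 2520 - 840 + 210 - 42 + 7 - 1
= 1854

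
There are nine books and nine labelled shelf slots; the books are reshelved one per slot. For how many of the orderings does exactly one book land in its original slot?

133497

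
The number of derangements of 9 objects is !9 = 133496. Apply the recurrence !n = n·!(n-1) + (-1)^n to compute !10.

1334961

!10 = 10·133496 + 1 = 1334961.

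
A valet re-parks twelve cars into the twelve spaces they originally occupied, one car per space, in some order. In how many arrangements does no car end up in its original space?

176214841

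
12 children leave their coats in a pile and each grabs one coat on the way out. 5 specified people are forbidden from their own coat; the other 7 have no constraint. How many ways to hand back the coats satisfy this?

312273360

Inclusion-exclusion on the 5 forbidden self-matches:
Σ_{j=0}^{5} (-1)^j C(5,j)(12-j)!
= C(5,0)·12! - C(5,1)·11! + C(5,2)·10! - C(5,3)·9! + C(5,4)·8! - C(5,5)·7!
= 479001600 - 199584000 + 36288000 - 3628800 + 201600 - 5040
= 312273360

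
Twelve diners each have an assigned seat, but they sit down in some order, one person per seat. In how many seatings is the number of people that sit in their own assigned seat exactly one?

176214840

Pick the single fixed position: C(12,1) = 12 ways.
The other 11 form a derangement: !11 = 14684570.
Total: 12 × 14684570 = 176214840.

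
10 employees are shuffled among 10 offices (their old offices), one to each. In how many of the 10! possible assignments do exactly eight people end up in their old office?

45

Pick the 8 fixed positions: C(10,8) = 45 ways.
The other 2 form a derangement: !2 = 1.
Total: 45 × 1 = 45.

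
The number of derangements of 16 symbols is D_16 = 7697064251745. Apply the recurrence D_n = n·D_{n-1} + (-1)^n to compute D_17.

130850092279664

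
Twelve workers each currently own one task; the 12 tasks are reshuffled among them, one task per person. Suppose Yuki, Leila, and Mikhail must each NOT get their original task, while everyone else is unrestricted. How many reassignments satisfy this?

369774720

Inclusion-exclusion on the 3 forbidden self-matches:
Σ_{j=0}^{3} (-1)^j C(3,j)(12-j)!
= C(3,0)·12! - C(3,1)·11! + C(3,2)·10! - C(3,3)·9!
= 479001600 - 119750400 + 10886400 - 362880
= 369774720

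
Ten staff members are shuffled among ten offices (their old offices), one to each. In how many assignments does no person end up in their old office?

!10 = 10! · Σ_{k=0}^{10} (-1)^k/k!
= 10! - 10!/1! + 10!/2! - 10!/3! + 10!/4! - 10!/5! + 10!/6! - 10!/7! + 10!/8! - 10!/9! + 10!/10!
= 3628800 - 3628800 + 1814400 - 604800 + 151200 - 30240 + 5040 - 720 + 90 - 10 + 1
= 1334961

1334961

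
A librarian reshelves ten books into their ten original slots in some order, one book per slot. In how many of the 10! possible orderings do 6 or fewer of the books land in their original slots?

3628514

# with exactly i fixed is C(10,i)·!(10-i); sum over i=0..6:
  i=0: C(10,0)·!10 = 1·1334961 = 1334961
  i=1: C(10,1)·!9 = 10·133496 = 1334960
  i=2: C(10,2)·!8 = 45·14833 = 667485
  i=3: C(10,3)·!7 = 120·1854 = 222480
  i=4: C(10,4)·!6 = 210·265 = 55650
  i=5: C(10,5)·!5 = 252·44 = 11088
  i=6: C(10,6)·!4 = 210·9 = 1890
Total = 3628514.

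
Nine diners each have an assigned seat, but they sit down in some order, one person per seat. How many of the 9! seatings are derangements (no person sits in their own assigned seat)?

133496

The subfactorial !9 = [9!/e] (nearest integer).
9! = 362880, and 362880/e ≈ 133496.09, so !9 = 133496.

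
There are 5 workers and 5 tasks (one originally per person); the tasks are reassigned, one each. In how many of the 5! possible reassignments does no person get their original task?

44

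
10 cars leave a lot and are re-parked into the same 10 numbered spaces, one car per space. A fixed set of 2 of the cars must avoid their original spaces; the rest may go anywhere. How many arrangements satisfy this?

2943360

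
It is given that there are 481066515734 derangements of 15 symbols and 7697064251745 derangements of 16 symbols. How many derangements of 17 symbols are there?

D_17 = (17-1)·(D_16 + D_15) = 16·(7697064251745 + 481066515734) = 16·8178130767479 = 130850092279664.

130850092279664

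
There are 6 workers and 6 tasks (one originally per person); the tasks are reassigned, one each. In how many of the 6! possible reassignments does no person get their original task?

!6 is the nearest integer to 6!/e.
6! = 720, and 720/e ≈ 264.87, so !6 = 265.

265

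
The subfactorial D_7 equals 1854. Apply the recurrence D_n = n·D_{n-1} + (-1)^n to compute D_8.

D_8 = 8·1854 + 1 = 14833.

14833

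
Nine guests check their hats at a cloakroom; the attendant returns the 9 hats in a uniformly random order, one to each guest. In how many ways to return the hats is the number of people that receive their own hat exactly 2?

66744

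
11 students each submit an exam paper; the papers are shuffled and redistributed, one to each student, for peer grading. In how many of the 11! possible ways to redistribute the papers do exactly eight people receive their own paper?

Choose which 8 of the 11 are fixed: C(11,8) = 165.
The other 3 form a derangement: !3 = 2.
Total: 165 × 2 = 330.

330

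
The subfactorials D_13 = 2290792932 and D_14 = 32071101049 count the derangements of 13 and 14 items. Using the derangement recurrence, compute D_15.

481066515734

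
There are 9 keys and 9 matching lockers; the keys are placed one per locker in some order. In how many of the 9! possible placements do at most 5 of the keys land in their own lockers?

362675

Sum C(9,i)·!(9-i) for i = 0..5:
  i=0: C(9,0)·!9 = 1·133496 = 133496
  i=1: C(9,1)·!8 = 9·14833 = 133497
  i=2: C(9,2)·!7 = 36·1854 = 66744
  i=3: C(9,3)·!6 = 84·265 = 22260
  i=4: C(9,4)·!5 = 126·44 = 5544
  i=5: C(9,5)·!4 = 126·9 = 1134
Total = 362675.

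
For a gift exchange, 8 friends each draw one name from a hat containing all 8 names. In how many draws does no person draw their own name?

14833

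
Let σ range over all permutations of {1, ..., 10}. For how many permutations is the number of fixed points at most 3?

Sum C(10,i)·!(10-i) for i = 0..3:
  i=0: C(10,0)·!10 = 1·1334961 = 1334961
  i=1: C(10,1)·!9 = 10·133496 = 1334960
  i=2: C(10,2)·!8 = 45·14833 = 667485
  i=3: C(10,3)·!7 = 120·1854 = 222480
Total = 3559886.

3559886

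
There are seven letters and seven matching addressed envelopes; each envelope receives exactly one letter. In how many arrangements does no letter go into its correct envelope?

1854

Use !n = n·!(n-1) + (-1)^n.
!7 = 7·265 - 1 = 1854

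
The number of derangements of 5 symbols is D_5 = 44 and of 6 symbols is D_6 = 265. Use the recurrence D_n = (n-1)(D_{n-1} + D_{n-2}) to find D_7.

1854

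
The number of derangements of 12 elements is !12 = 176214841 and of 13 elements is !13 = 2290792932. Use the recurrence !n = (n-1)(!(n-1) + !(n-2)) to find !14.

32071101049

!14 = (14-1)·(!13 + !12) = 13·(2290792932 + 176214841) = 13·2467007773 = 32071101049.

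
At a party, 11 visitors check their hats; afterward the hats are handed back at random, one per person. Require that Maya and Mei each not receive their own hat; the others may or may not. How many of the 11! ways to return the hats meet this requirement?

33022080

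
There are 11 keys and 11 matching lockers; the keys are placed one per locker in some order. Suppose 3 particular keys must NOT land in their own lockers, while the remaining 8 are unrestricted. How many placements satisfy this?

30078720

Let A_j be the event that the j-th constrained one is fixed. By inclusion-exclusion over the 3 events:
Σ_{j=0}^{3} (-1)^j C(3,j)(11-j)!
= C(3,0)·11! - C(3,1)·10! + C(3,2)·9! - C(3,3)·8!
= 39916800 - 10886400 + 1088640 - 40320
= 30078720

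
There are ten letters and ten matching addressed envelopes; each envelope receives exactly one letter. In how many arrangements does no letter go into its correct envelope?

The number of derangements of 10 is !10 = Σ_{k=0}^{10} (-1)^k·10!/k!
= 10! - 10!/1! + 10!/2! - 10!/3! + 10!/4! - 10!/5! + 10!/6! - 10!/7! + 10!/8! - 10!/9! + 10!/10!
= 3628800 - 3628800 + 1814400 - 604800 + 151200 - 30240 + 5040 - 720 + 90 - 10 + 1
= 1334961

1334961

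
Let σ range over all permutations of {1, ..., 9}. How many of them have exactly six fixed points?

168

Choose which 6 of the 9 are fixed: C(9,6) = 84.
The remaining 3 must be deranged: !3 = 2.
Total: 84 × 2 = 168.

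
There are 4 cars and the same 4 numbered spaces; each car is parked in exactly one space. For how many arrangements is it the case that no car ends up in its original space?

9

!4 is the nearest integer to 4!/e.
4! = 24, and 24/e ≈ 8.83, so !4 = 9.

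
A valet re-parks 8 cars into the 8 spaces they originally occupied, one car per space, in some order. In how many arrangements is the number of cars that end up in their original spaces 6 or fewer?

# with exactly i fixed is C(8,i)·!(8-i); sum over i=0..6:
  i=0: C(8,0)·!8 = 1·14833 = 14833
  i=1: C(8,1)·!7 = 8·1854 = 14832
  i=2: C(8,2)·!6 = 28·265 = 7420
  i=3: C(8,3)·!5 = 56·44 = 2464
  i=4: C(8,4)·!4 = 70·9 = 630
  i=5: C(8,5)·!3 = 56·2 = 112
  i=6: C(8,6)·!2 = 28·1 = 28
Total = 40319.

40319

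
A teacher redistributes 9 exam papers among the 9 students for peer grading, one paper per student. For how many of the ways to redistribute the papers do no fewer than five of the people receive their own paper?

# with exactly i fixed is C(9,i)·!(9-i); sum over i=5..9:
  i=5: C(9,5)·!4 = 126·9 = 1134
  i=6: C(9,6)·!3 = 84·2 = 168
  i=7: C(9,7)·!2 = 36·1 = 36
  i=8: C(9,8)·!1 = 9·0 = 0
  i=9: C(9,9)·!0 = 1·1 = 1
Total = 1339.

1339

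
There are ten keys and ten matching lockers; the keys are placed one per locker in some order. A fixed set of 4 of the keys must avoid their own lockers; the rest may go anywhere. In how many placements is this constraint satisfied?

2399760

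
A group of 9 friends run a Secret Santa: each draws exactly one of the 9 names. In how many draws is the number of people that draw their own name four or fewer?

# with exactly i fixed is C(9,i)·!(9-i); sum over i=0..4:
  i=0: C(9,0)·!9 = 1·133496 = 133496
  i=1: C(9,1)·!8 = 9·14833 = 133497
  i=2: C(9,2)·!7 = 36·1854 = 66744
  i=3: C(9,3)·!6 = 84·265 = 22260
  i=4: C(9,4)·!5 = 126·44 = 5544
Total = 361541.

361541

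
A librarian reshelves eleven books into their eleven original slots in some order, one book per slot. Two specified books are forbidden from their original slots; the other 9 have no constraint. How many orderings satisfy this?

33022080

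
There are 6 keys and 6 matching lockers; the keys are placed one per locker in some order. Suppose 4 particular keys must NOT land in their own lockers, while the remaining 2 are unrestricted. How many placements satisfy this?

Inclusion-exclusion on the 4 forbidden self-matches:
Σ_{j=0}^{4} (-1)^j C(4,j)(6-j)!
= C(4,0)·6! - C(4,1)·5! + C(4,2)·4! - C(4,3)·3! + C(4,4)·2!
= 720 - 480 + 144 - 24 + 2
= 362

362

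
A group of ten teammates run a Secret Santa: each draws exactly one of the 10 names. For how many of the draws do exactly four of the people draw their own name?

55650

Choose which 4 of the 10 are fixed: C(10,4) = 210.
The other 6 form a derangement: !6 = 265.
Total: 210 × 265 = 55650.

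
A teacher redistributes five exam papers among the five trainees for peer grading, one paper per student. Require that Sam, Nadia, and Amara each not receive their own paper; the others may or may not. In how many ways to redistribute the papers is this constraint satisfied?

64

Let A_j be the event that the j-th constrained one is fixed. By inclusion-exclusion over the 3 events:
Σ_{j=0}^{3} (-1)^j C(3,j)(5-j)!
= C(3,0)·5! - C(3,1)·4! + C(3,2)·3! - C(3,3)·2!
= 120 - 72 + 18 - 2
= 64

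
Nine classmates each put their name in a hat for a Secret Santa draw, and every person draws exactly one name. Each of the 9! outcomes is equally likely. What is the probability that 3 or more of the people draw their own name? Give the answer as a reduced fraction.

29143/362880

Favorable outcomes: Σ_{i≥3} C(9,i)·!(9-i) = 84·265 + 126·44 + 126·9 + 84·2 + 36·1 + 9·0 + 1·1 = 29143.
Total outcomes: 9! = 362880.
Probability = 29143/362880 = 29143/362880.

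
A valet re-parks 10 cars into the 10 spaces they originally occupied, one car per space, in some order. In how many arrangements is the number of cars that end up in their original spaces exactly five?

Choose which 5 of the 10 are fixed: C(10,5) = 252.
The other 5 form a derangement: !5 = 44.
Total: 252 × 44 = 11088.

11088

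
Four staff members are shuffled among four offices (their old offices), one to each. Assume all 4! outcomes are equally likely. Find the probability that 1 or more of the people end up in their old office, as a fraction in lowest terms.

Favorable outcomes: Σ_{i≥1} C(4,i)·!(4-i) = 4·2 + 6·1 + 4·0 + 1·1 = 15.
Total outcomes: 4! = 24.
Probability = 15/24 = 5/8.

5/8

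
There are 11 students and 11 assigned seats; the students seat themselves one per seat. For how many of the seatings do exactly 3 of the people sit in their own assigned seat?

2447445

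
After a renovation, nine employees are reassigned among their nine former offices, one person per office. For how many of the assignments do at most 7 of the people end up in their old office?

362879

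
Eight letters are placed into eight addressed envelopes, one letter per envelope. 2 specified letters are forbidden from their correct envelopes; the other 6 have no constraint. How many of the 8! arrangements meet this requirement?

Let A_j be the event that the j-th constrained one is fixed. By inclusion-exclusion over the 2 events:
Σ_{j=0}^{2} (-1)^j C(2,j)(8-j)!
= C(2,0)·8! - C(2,1)·7! + C(2,2)·6!
= 40320 - 10080 + 720
= 30960

30960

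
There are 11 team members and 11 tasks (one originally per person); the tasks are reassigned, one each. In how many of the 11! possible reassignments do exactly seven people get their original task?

2970

Choose which 7 of the 11 are fixed: C(11,7) = 330.
The remaining 4 must be deranged: !4 = 9.
Total: 330 × 9 = 2970.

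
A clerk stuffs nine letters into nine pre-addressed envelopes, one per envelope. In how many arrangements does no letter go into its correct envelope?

133496

Recurrence: !9 = 8·(!8 + !7).
!9 = 8·(14833 + 1854) = 8·16687 = 133496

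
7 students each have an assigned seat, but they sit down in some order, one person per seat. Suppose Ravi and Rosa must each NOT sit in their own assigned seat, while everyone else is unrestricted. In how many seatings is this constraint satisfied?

3720

Inclusion-exclusion on the 2 forbidden self-matches:
Σ_{j=0}^{2} (-1)^j C(2,j)(7-j)!
= C(2,0)·7! - C(2,1)·6! + C(2,2)·5!
= 5040 - 1440 + 120
= 3720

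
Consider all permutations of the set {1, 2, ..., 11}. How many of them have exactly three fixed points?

Choose which 3 of the 11 are fixed: C(11,3) = 165.
The remaining 8 must be deranged: !8 = 14833.
Total: 165 × 14833 = 2447445.

2447445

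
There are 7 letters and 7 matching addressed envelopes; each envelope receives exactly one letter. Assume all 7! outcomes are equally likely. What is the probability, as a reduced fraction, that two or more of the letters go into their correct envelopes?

Favorable outcomes: Σ_{i≥2} C(7,i)·!(7-i) = 21·44 + 35·9 + 35·2 + 21·1 + 7·0 + 1·1 = 1331.
Total outcomes: 7! = 5040.
Probability = 1331/5040 = 1331/5040.

1331/5040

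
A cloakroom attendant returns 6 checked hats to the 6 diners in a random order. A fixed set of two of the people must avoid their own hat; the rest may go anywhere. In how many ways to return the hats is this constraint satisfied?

504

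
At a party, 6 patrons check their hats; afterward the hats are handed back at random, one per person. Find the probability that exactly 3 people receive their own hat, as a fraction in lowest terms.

1/18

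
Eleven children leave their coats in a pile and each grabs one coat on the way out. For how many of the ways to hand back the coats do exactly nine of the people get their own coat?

Pick the 9 fixed positions: C(11,9) = 55 ways.
The remaining 2 must be deranged: !2 = 1.
Total: 55 × 1 = 55.

55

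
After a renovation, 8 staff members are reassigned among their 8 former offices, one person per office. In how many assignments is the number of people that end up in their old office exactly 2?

Choose which 2 of the 8 are fixed: C(8,2) = 28.
The other 6 form a derangement: !6 = 265.
Total: 28 × 265 = 7420.

7420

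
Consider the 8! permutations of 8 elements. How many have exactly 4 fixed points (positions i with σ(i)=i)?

630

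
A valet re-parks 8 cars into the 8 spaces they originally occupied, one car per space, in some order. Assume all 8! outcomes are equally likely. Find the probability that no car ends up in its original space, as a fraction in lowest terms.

Favorable outcomes: !8 = 14833.
Total outcomes: 8! = 40320.
Probability = 14833/40320 = 2119/5760.

2119/5760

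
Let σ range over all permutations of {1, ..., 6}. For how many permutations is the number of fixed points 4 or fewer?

719

# with exactly i fixed is C(6,i)·!(6-i); sum over i=0..4:
  i=0: C(6,0)·!6 = 1·265 = 265
  i=1: C(6,1)·!5 = 6·44 = 264
  i=2: C(6,2)·!4 = 15·9 = 135
  i=3: C(6,3)·!3 = 20·2 = 40
  i=4: C(6,4)·!2 = 15·1 = 15
Total = 719.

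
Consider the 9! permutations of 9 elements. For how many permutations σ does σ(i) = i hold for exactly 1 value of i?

133497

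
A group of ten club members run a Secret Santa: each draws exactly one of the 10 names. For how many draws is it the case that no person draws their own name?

1334961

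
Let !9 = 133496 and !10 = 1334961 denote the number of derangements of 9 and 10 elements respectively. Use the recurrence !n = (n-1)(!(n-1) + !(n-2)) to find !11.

!11 = (11-1)·(!10 + !9) = 10·(1334961 + 133496) = 10·1468457 = 14684570.

14684570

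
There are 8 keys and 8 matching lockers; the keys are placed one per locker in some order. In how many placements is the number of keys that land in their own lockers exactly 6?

28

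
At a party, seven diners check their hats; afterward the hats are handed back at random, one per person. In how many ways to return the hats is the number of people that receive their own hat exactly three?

Pick the 3 fixed positions: C(7,3) = 35 ways.
The remaining 4 must be deranged: !4 = 9.
Total: 35 × 9 = 315.

315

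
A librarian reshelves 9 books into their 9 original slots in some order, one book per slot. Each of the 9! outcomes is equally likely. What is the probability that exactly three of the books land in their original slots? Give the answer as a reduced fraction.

53/864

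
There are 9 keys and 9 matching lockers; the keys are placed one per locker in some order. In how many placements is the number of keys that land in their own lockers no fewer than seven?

37

Sum C(9,i)·!(9-i) for i = 7..9:
  i=7: C(9,7)·!2 = 36·1 = 36
  i=8: C(9,8)·!1 = 9·0 = 0
  i=9: C(9,9)·!0 = 1·1 = 1
Total = 37.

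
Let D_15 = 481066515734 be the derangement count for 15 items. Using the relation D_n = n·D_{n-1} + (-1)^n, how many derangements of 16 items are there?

D_16 = 16·481066515734 + 1 = 7697064251745.

7697064251745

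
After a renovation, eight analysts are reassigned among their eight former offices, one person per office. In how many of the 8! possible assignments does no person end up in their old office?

14833

Recurrence: !8 = 8·!7 + (-1)^8.
!8 = 8·1854 + 1 = 14833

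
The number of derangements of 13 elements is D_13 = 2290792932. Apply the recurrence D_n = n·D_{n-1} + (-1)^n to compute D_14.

D_14 = 14·2290792932 + 1 = 32071101049.

32071101049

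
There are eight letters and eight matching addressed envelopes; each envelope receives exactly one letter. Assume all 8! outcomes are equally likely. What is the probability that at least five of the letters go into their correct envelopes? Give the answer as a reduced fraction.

Favorable outcomes: Σ_{i≥5} C(8,i)·!(8-i) = 56·2 + 28·1 + 8·0 + 1·1 = 141.
Total outcomes: 8! = 40320.
Probability = 141/40320 = 47/13440.

47/13440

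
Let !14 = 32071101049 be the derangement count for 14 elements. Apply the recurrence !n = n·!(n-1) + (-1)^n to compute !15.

481066515734

!15 = 15·32071101049 - 1 = 481066515734.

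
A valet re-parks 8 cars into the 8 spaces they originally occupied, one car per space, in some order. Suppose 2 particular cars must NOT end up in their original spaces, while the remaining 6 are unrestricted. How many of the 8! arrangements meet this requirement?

Let A_j be the event that the j-th constrained one is fixed. By inclusion-exclusion over the 2 events:
Σ_{j=0}^{2} (-1)^j C(2,j)(8-j)!
= C(2,0)·8! - C(2,1)·7! + C(2,2)·6!
= 40320 - 10080 + 720
= 30960

30960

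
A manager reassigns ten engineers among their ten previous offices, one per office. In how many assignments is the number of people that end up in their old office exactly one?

Pick the single fixed position: C(10,1) = 10 ways.
The remaining 9 must be deranged: !9 = 133496.
Total: 10 × 133496 = 1334960.

1334960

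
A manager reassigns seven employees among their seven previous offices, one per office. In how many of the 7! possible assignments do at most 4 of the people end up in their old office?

# with exactly i fixed is C(7,i)·!(7-i); sum over i=0..4:
  i=0: C(7,0)·!7 = 1·1854 = 1854
  i=1: C(7,1)·!6 = 7·265 = 1855
  i=2: C(7,2)·!5 = 21·44 = 924
  i=3: C(7,3)·!4 = 35·9 = 315
  i=4: C(7,4)·!3 = 35·2 = 70
Total = 5018.

5018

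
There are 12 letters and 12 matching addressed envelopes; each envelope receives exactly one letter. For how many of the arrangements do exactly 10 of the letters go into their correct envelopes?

66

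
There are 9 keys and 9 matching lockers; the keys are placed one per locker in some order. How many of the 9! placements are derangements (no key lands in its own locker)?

133496

!9 is the nearest integer to 9!/e.
9! = 362880, and 362880/e ≈ 133496.09, so !9 = 133496.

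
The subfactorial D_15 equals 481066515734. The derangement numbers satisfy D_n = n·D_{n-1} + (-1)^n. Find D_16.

7697064251745

D_16 = 16·481066515734 + 1 = 7697064251745.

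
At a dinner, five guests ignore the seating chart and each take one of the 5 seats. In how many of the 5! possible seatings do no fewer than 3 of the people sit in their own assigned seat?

Sum C(5,i)·!(5-i) for i = 3..5:
  i=3: C(5,3)·!2 = 10·1 = 10
  i=4: C(5,4)·!1 = 5·0 = 0
  i=5: C(5,5)·!0 = 1·1 = 1
Total = 11.

11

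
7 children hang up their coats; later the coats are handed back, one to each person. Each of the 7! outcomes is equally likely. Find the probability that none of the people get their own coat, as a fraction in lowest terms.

103/280

Favorable outcomes: !7 = 1854.
Total outcomes: 7! = 5040.
Probability = 1854/5040 = 103/280.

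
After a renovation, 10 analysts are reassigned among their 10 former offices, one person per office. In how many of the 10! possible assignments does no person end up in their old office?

The subfactorial !10 = [10!/e] (nearest integer).
10! = 3628800, and 3628800/e ≈ 1334960.92, so !10 = 1334961.

1334961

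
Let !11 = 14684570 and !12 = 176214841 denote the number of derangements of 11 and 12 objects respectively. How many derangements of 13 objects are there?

!13 = (13-1)·(!12 + !11) = 12·(176214841 + 14684570) = 12·190899411 = 2290792932.

2290792932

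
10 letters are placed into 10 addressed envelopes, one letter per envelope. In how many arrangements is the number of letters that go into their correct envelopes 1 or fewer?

# with exactly i fixed is C(10,i)·!(10-i); sum over i=0..1:
  i=0: C(10,0)·!10 = 1·1334961 = 1334961
  i=1: C(10,1)·!9 = 10·133496 = 1334960
Total = 2669921.

2669921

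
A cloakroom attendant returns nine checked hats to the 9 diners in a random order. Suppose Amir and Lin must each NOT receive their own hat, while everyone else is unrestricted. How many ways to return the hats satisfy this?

287280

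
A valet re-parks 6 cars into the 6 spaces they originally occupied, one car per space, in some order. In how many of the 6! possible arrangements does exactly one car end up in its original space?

Pick the single fixed position: C(6,1) = 6 ways.
The other 5 form a derangement: !5 = 44.
Total: 6 × 44 = 264.

264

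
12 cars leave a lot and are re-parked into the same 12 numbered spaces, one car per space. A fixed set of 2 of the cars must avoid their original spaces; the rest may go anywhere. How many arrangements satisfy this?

Let A_j be the event that the j-th constrained one is fixed. By inclusion-exclusion over the 2 events:
Σ_{j=0}^{2} (-1)^j C(2,j)(12-j)!
= C(2,0)·12! - C(2,1)·11! + C(2,2)·10!
= 479001600 - 79833600 + 3628800
= 402796800

402796800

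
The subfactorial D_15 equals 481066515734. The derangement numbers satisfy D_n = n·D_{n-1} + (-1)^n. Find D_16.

7697064251745

D_16 = 16·481066515734 + 1 = 7697064251745.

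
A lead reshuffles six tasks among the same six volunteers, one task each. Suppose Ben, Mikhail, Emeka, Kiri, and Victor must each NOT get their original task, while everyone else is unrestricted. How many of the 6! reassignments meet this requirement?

309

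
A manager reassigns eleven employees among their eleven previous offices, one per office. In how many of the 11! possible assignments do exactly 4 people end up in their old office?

611820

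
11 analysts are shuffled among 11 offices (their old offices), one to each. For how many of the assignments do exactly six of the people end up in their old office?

20328

Choose which 6 of the 11 are fixed: C(11,6) = 462.
The remaining 5 must be deranged: !5 = 44.
Total: 462 × 44 = 20328.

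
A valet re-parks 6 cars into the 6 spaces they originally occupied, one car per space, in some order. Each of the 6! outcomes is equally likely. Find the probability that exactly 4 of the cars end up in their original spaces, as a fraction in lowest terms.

1/48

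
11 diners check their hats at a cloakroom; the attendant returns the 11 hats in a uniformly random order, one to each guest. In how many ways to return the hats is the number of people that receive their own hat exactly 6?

Pick the 6 fixed positions: C(11,6) = 462 ways.
The remaining 5 must be deranged: !5 = 44.
Total: 462 × 44 = 20328.

20328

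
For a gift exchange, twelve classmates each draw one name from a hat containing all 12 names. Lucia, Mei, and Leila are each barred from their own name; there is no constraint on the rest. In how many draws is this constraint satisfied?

Let A_j be the event that the j-th constrained one is fixed. By inclusion-exclusion over the 3 events:
Σ_{j=0}^{3} (-1)^j C(3,j)(12-j)!
= C(3,0)·12! - C(3,1)·11! + C(3,2)·10! - C(3,3)·9!
= 479001600 - 119750400 + 10886400 - 362880
= 369774720

369774720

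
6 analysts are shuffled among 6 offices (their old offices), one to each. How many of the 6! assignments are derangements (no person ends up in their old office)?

The subfactorial !6 = [6!/e] (nearest integer).
6! = 720, and 720/e ≈ 264.87, so !6 = 265.

265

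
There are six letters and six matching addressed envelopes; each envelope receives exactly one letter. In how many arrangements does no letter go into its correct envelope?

265

Recurrence: !6 = 5·(!5 + !4).
!6 = 5·(44 + 9) = 5·53 = 265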